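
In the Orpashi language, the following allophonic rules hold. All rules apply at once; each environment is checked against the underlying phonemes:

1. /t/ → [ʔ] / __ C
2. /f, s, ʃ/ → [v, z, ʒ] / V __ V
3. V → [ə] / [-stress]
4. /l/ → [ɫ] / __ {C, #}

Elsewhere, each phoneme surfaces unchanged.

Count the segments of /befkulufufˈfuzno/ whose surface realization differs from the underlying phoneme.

Segments that undergo a rule: /e/ → [ə] (rule 3); /u/ → [ə] (rule 3); /u/ → [ə] (rule 3); /f/ → [v] (rule 2); /u/ → [ə] (rule 3); /o/ → [ə] (rule 3).
All other segments surface unchanged.

6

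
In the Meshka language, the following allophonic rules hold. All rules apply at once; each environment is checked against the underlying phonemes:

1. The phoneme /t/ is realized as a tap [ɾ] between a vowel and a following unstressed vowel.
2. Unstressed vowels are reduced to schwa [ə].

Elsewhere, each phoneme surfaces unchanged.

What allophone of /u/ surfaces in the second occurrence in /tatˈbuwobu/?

/u/ — word-final, in an unstressed syllable — surfaces as [ə] (rule 2).

[ə]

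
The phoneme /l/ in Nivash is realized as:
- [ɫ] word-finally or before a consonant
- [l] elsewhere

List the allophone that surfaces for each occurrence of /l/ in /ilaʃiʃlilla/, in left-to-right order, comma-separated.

Occurrence 1 (position 2): no conditioning environment matches → elsewhere allophone [l].
Occurrence 2 (position 7): no conditioning environment matches → elsewhere allophone [l].
Occurrence 3 (position 9): word-finally or before a consonant → [ɫ].
Occurrence 4 (position 10): no conditioning environment matches → elsewhere allophone [l].

[l], [l], [ɫ], [l]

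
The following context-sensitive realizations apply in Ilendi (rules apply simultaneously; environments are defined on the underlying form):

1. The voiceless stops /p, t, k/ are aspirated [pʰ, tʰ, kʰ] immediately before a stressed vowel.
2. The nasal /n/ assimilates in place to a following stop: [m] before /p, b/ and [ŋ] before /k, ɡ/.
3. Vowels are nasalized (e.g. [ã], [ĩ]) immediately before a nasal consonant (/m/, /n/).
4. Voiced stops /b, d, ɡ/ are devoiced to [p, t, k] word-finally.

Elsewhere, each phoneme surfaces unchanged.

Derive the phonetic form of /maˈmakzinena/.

[mãˈmakzĩnẽna]

/m/ — not in any rule's target class → [m].
/a/ — between /m/ and /m/, before a nasal consonant — surfaces as [ã] (rule 3).
/m/ stays [m].
/a/ (between /m/ and /k/): rule 3 targets it, but not before a nasal consonant → unchanged [a].
/k/ (between /a/ and /z/): rule 1 targets it, but not immediately before a stressed vowel → unchanged [k].
/z/ (between /k/ and /i/): no rule targets it → [z].
/i/ (between /z/ and /n/): before a nasal consonant, so rule 3 applies → [ĩ].
/n/ (between /i/ and /e/) fails the environment for rule 2, so it stays [n].
/e/ (between /n/ and /n/): before a nasal consonant, so rule 3 applies → [ẽ].
/n/ (between /e/ and /a/) is in the target of rule 2 but the environment (before a labial or velar stop) is not met → [n].
/a/ — word-final; rule 3 does not apply here → [a].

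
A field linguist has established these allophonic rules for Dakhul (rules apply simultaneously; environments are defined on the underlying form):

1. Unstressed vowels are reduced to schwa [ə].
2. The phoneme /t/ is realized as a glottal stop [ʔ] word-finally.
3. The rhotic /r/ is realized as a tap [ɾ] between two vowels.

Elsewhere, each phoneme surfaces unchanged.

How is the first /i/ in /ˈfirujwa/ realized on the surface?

/i/ — between /f/ and /r/; rule 1 does not apply here → [i].

[i]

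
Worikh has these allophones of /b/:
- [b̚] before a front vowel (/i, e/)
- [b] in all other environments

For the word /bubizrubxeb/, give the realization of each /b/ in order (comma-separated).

Occurrence 1 (position 1): no conditioning environment matches → elsewhere allophone [b].
Occurrence 2 (position 3): before a front vowel (/i, e/) → [b̚].
Occurrence 3 (position 8): no conditioning environment matches → elsewhere allophone [b].
Occurrence 4 (position 11): no conditioning environment matches → elsewhere allophone [b].

[b], [b̚], [b], [b]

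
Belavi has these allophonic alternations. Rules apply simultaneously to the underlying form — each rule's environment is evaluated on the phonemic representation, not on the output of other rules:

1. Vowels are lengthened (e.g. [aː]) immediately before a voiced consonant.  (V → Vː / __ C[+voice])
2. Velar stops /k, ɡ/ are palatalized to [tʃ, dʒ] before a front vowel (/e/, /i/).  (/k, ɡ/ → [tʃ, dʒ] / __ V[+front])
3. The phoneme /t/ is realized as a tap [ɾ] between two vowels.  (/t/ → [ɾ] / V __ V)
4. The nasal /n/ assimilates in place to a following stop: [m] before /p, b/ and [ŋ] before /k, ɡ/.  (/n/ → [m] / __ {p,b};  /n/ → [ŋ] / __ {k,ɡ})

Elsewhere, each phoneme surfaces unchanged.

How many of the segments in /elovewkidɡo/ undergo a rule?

Segments that undergo a rule: /e/ → [eː] (rule 1); /o/ → [oː] (rule 1); /e/ → [eː] (rule 1); /k/ → [tʃ] (rule 2); /i/ → [iː] (rule 1).
All other segments surface unchanged.

5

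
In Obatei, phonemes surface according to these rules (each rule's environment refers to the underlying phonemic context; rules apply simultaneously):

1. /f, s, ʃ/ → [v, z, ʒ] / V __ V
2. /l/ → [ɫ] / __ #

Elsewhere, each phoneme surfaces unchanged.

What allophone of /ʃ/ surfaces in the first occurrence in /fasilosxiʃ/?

[ʃ]

/ʃ/ (word-final) fails the environment for rule 1, so it stays [ʃ].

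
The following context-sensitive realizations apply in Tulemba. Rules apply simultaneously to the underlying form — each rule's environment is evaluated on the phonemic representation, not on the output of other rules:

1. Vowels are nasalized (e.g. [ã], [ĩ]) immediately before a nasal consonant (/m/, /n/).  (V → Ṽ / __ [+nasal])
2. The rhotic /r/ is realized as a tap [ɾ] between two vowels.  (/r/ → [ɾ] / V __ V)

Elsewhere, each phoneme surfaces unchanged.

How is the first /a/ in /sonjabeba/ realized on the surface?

[a]

/a/ (between /j/ and /b/) fails the environment for rule 1, so it stays [a].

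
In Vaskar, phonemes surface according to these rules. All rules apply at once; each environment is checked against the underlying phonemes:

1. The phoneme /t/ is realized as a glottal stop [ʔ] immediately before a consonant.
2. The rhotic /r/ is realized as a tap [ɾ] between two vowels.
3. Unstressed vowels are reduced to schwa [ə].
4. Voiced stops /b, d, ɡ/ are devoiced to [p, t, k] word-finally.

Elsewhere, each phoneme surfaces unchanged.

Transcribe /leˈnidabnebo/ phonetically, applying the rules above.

[ləˈnidəbnəbə]

/l/ (word-initial): no rule targets it → [l].
Rule 3 applies to /e/ (between /l/ and /n/: in an unstressed syllable) → [ə].
/n/ — not in any rule's target class → [n].
/i/ (between /n/ and /d/) is in the target of rule 3 but the environment (in an unstressed syllable) is not met → [i].
/d/ — between /i/ and /a/; rule 4 does not apply here → [d].
Rule 3 applies to /a/ (between /d/ and /b/: in an unstressed syllable) → [ə].
/b/ (between /a/ and /n/) fails the environment for rule 4, so it stays [b].
/n/ (between /b/ and /e/) is unaffected → [n].
/e/ — between /n/ and /b/, in an unstressed syllable — surfaces as [ə] (rule 3).
/b/ (between /e/ and /o/) fails the environment for rule 4, so it stays [b].
/o/ — word-final, in an unstressed syllable — surfaces as [ə] (rule 3).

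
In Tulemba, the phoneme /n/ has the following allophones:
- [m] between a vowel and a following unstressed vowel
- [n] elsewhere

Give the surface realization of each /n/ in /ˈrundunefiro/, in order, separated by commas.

[n], [m]

Occurrence 1 (position 3): no conditioning environment matches → elsewhere allophone [n].
Occurrence 2 (position 6): between a vowel and a following unstressed vowel → [m].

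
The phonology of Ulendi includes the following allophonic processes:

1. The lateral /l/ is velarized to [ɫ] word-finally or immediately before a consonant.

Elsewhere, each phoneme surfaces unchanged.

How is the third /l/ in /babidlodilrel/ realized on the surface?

Rule 1 applies to /l/ (word-final: word-finally or immediately before a consonant) → [ɫ].

[ɫ]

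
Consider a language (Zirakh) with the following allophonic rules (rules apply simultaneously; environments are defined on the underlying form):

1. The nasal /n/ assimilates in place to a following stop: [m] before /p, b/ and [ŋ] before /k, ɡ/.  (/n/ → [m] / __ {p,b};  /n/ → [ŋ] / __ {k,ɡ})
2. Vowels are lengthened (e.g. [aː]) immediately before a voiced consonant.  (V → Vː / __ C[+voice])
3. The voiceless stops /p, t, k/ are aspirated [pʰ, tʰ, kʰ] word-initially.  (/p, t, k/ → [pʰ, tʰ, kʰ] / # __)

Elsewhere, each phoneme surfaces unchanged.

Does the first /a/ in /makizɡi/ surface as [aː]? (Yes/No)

/a/ (between /m/ and /k/): rule 2 targets it, but not before a voiced consonant → unchanged [a].
The actual realization is [a], not [aː].

No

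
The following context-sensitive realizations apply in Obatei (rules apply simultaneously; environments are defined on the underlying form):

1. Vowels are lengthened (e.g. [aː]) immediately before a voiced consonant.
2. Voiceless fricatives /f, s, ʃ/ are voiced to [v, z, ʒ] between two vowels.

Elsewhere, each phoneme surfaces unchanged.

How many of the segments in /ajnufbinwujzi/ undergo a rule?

Segments that undergo a rule: /a/ → [aː] (rule 1); /i/ → [iː] (rule 1); /u/ → [uː] (rule 1).
All other segments surface unchanged.

3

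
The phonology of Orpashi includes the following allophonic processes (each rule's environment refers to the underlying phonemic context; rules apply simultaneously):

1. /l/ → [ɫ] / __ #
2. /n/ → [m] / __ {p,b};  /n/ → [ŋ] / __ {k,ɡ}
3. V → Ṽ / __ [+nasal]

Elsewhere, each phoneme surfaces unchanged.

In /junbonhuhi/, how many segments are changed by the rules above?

Segments that undergo a rule: /u/ → [ũ] (rule 3); /n/ → [m] (rule 2); /o/ → [õ] (rule 3).
All other segments surface unchanged.

3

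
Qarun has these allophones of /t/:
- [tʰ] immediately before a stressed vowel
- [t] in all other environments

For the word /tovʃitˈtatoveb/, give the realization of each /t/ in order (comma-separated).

Occurrence 1 (position 1): no conditioning environment matches → elsewhere allophone [t].
Occurrence 2 (position 6): no conditioning environment matches → elsewhere allophone [t].
Occurrence 3 (position 7): immediately before a stressed vowel → [tʰ].
Occurrence 4 (position 9): no conditioning environment matches → elsewhere allophone [t].

[t], [t], [tʰ], [t]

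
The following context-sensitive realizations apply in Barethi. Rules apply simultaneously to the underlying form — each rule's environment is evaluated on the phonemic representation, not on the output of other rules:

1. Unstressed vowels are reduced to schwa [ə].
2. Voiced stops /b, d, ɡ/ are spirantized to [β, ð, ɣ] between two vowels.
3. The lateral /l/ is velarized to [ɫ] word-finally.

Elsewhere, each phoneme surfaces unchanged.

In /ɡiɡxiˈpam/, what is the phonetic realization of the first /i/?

[ə]

/i/ meets the environment for rule 1 (in an unstressed syllable) → [ə].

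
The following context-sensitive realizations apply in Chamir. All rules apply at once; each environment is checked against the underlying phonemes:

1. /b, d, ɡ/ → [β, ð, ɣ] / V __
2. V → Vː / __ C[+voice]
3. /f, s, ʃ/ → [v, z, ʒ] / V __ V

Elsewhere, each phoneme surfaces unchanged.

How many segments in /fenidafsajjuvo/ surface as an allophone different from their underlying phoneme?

Segments that undergo a rule: /e/ → [eː] (rule 2); /i/ → [iː] (rule 2); /d/ → [ð] (rule 1); /a/ → [aː] (rule 2); /u/ → [uː] (rule 2).
All other segments surface unchanged.

5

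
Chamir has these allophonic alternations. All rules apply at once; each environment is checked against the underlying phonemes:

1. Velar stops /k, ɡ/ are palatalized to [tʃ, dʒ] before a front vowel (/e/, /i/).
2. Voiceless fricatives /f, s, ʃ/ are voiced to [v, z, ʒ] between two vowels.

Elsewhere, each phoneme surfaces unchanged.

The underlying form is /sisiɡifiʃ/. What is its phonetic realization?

/s/ (word-initial): rule 2 targets it, but not between two vowels → unchanged [s].
Rule 2 applies to /s/ (between /i/ and /i/: between two vowels) → [z].
/ɡ/ (between /i/ and /i/) occurs before a front vowel → [dʒ] by rule 1.
/f/ (between /i/ and /i/): between two vowels, so rule 2 applies → [v].
/ʃ/ (word-final) is in the target of rule 2 but the environment (between two vowels) is not met → [ʃ].

[sizidʒiviʃ]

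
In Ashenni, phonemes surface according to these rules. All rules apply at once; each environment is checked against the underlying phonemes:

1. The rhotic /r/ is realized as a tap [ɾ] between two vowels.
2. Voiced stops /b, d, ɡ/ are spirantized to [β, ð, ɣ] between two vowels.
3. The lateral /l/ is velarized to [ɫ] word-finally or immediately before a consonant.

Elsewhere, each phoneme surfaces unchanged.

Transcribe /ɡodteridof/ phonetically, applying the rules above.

/ɡ/ (word-initial): rule 2 targets it, but not between two vowels → unchanged [ɡ].
/d/ (between /o/ and /t/): rule 2 targets it, but not between two vowels → unchanged [d].
/r/ meets the environment for rule 1 (between two vowels) → [ɾ].
/d/ meets the environment for rule 2 (between two vowels) → [ð].

[ɡodteɾiðof]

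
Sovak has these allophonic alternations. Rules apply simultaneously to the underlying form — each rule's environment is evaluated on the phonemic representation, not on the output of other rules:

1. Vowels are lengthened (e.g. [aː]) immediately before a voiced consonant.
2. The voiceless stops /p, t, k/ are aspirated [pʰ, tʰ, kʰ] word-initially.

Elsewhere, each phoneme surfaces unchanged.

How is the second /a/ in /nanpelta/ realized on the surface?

/a/ — word-final; rule 1 does not apply here → [a].

[a]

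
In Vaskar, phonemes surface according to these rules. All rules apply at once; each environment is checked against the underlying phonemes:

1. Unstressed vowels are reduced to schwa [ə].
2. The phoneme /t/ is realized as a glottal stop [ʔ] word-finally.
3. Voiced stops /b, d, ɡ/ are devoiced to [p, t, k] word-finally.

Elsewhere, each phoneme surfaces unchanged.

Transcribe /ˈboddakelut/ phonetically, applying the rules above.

/b/ — word-initial; rule 3 does not apply here → [b].
/o/ (between /b/ and /d/) fails the environment for rule 1, so it stays [o].
/d/ (between /o/ and /d/) fails the environment for rule 3, so it stays [d].
/d/ (between /d/ and /a/) is in the target of rule 3 but the environment (word-finally) is not met → [d].
/a/ meets the environment for rule 1 (in an unstressed syllable) → [ə].
/k/ (between /a/ and /e/) is unaffected → [k].
/e/ (between /k/ and /l/): in an unstressed syllable, so rule 1 applies → [ə].
/l/ — not in any rule's target class → [l].
/u/ (between /l/ and /t/): in an unstressed syllable, so rule 1 applies → [ə].
/t/ — word-final, word-finally — surfaces as [ʔ] (rule 2).

[ˈboddəkələʔ]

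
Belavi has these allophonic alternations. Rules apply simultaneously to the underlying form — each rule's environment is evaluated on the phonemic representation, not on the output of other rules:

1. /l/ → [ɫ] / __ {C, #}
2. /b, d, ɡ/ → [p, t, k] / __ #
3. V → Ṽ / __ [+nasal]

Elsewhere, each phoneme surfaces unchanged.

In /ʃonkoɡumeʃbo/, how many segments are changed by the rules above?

2

Segments that undergo a rule: /o/ → [õ] (rule 3); /u/ → [ũ] (rule 3).
All other segments surface unchanged.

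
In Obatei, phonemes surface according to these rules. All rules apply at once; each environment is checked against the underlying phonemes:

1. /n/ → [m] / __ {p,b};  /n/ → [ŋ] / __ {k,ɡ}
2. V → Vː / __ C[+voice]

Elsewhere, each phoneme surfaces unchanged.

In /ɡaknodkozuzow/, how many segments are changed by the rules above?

4

Segments that undergo a rule: /o/ → [oː] (rule 2); /o/ → [oː] (rule 2); /u/ → [uː] (rule 2); /o/ → [oː] (rule 2).
All other segments surface unchanged.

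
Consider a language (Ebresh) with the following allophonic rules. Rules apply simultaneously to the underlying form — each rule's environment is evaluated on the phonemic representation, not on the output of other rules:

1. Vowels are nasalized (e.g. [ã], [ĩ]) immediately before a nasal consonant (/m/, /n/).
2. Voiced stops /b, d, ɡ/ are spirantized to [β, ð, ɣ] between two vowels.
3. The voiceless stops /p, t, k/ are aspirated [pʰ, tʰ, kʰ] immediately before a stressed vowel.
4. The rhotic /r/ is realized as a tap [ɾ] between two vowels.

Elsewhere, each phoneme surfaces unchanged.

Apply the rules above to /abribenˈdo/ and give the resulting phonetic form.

[abriβẽnˈdo]

/a/ (word-initial): rule 1 targets it, but not before a nasal consonant → unchanged [a].
/b/ — between /a/ and /r/; rule 2 does not apply here → [b].
/r/ (between /b/ and /i/) is in the target of rule 4 but the environment (between two vowels) is not met → [r].
/i/ (between /r/ and /b/) fails the environment for rule 1, so it stays [i].
/b/ — between /i/ and /e/, between two vowels — surfaces as [β] (rule 2).
/e/ (between /b/ and /n/) occurs before a nasal consonant → [ẽ] by rule 1.
/d/ — between /n/ and /o/; rule 2 does not apply here → [d].
/o/ (word-final) fails the environment for rule 1, so it stays [o].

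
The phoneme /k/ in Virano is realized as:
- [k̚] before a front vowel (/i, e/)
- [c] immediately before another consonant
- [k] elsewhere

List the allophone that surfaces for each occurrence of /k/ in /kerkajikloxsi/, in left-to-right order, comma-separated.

[k̚], [k], [c]

Occurrence 1 (position 1): before a front vowel (/i, e/) → [k̚].
Occurrence 2 (position 4): no conditioning environment matches → elsewhere allophone [k].
Occurrence 3 (position 8): immediately before another consonant → [c].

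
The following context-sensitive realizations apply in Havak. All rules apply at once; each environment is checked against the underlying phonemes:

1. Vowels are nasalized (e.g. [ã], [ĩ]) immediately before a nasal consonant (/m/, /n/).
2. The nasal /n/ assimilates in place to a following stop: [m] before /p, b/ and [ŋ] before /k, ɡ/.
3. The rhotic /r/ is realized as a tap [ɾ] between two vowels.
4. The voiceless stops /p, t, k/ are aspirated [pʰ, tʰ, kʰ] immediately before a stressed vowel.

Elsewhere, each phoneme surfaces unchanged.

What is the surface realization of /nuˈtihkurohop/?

/n/ — word-initial; rule 2 does not apply here → [n].
/u/ (between /n/ and /t/) is in the target of rule 1 but the environment (before a nasal consonant) is not met → [u].
/t/ (between /u/ and /i/) occurs immediately before a stressed vowel → [tʰ] by rule 4.
/i/ — between /t/ and /h/; rule 1 does not apply here → [i].
/h/ (between /i/ and /k/): no rule targets it → [h].
/k/ (between /h/ and /u/) fails the environment for rule 4, so it stays [k].
/u/ (between /k/ and /r/) fails the environment for rule 1, so it stays [u].
/r/ (between /u/ and /o/): between two vowels, so rule 3 applies → [ɾ].
/o/ (between /r/ and /h/) fails the environment for rule 1, so it stays [o].
/h/ (between /o/ and /o/) is unaffected → [h].
/o/ (between /h/ and /p/): rule 1 targets it, but not before a nasal consonant → unchanged [o].
/p/ (word-final) fails the environment for rule 4, so it stays [p].

[nuˈtʰihkuɾohop]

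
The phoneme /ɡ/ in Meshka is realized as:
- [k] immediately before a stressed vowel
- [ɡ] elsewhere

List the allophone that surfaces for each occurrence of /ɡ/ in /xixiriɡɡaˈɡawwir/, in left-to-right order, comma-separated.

[ɡ], [ɡ], [k]

Occurrence 1 (position 7): no conditioning environment matches → elsewhere allophone [ɡ].
Occurrence 2 (position 8): no conditioning environment matches → elsewhere allophone [ɡ].
Occurrence 3 (position 10): immediately before a stressed vowel → [k].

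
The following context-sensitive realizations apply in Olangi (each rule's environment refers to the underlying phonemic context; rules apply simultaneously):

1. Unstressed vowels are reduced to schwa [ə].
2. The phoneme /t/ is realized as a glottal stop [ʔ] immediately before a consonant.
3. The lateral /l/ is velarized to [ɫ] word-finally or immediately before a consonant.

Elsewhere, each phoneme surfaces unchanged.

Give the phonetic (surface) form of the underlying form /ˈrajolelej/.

/r/ stays [r].
/a/ (between /r/ and /j/) fails the environment for rule 1, so it stays [a].
/j/ stays [j].
Rule 1 applies to /o/ (between /j/ and /l/: in an unstressed syllable) → [ə].
/l/ (between /o/ and /e/): rule 3 targets it, but not word-finally or immediately before a consonant → unchanged [l].
/e/ (between /l/ and /l/) occurs in an unstressed syllable → [ə] by rule 1.
/l/ (between /e/ and /e/) is in the target of rule 3 but the environment (word-finally or immediately before a consonant) is not met → [l].
/e/ — between /l/ and /j/, in an unstressed syllable — surfaces as [ə] (rule 1).
/j/ — not in any rule's target class → [j].

[ˈrajələləj]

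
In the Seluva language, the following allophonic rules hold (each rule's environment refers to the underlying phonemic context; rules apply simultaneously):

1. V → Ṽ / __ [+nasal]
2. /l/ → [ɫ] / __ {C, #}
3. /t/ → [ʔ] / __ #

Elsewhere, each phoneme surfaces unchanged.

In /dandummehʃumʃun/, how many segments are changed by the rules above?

4

Segments that undergo a rule: /a/ → [ã] (rule 1); /u/ → [ũ] (rule 1); /u/ → [ũ] (rule 1); /u/ → [ũ] (rule 1).
All other segments surface unchanged.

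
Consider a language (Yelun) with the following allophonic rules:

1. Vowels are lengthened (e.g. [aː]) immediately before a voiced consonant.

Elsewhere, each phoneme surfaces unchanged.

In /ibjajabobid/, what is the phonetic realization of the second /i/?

[iː]

Rule 1 applies to /i/ (between /b/ and /d/: before a voiced consonant) → [iː].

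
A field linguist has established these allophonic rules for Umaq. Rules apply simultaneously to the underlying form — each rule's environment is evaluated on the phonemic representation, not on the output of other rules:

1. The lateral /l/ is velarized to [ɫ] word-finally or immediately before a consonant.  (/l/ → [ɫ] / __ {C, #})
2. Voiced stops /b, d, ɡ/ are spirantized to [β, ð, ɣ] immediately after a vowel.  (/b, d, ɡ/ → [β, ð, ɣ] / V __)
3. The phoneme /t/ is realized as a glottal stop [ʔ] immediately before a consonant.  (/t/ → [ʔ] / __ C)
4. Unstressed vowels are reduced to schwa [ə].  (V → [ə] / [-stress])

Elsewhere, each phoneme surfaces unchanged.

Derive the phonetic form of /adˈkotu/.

/a/ — word-initial, in an unstressed syllable — surfaces as [ə] (rule 4).
/d/ (between /a/ and /k/): immediately after a vowel, so rule 2 applies → [ð].
/o/ (between /k/ and /t/): rule 4 targets it, but not in an unstressed syllable → unchanged [o].
/t/ (between /o/ and /u/) is in the target of rule 3 but the environment (immediately before a consonant) is not met → [t].
/u/ meets the environment for rule 4 (in an unstressed syllable) → [ə].

[əðˈkotə]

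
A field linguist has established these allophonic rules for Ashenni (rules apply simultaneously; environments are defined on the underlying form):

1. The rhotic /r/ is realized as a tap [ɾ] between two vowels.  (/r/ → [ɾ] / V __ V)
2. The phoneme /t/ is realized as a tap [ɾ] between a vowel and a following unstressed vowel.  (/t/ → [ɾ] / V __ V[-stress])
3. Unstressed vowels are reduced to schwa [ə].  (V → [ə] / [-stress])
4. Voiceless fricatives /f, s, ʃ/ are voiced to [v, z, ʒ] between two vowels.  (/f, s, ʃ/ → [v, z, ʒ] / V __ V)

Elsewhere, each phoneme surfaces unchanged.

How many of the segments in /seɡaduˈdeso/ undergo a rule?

Segments that undergo a rule: /e/ → [ə] (rule 3); /a/ → [ə] (rule 3); /u/ → [ə] (rule 3); /s/ → [z] (rule 4); /o/ → [ə] (rule 3).
All other segments surface unchanged.

5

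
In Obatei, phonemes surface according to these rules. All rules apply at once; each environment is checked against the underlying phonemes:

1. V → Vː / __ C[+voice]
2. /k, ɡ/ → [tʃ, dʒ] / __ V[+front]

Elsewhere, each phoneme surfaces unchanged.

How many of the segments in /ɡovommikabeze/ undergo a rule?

4

Segments that undergo a rule: /o/ → [oː] (rule 1); /o/ → [oː] (rule 1); /a/ → [aː] (rule 1); /e/ → [eː] (rule 1).
All other segments surface unchanged.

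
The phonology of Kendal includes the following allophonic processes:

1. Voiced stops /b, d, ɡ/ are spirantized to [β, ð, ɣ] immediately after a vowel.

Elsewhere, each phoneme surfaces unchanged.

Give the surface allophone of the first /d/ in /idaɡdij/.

[ð]

/d/ (between /i/ and /a/) occurs immediately after a vowel → [ð] by rule 1.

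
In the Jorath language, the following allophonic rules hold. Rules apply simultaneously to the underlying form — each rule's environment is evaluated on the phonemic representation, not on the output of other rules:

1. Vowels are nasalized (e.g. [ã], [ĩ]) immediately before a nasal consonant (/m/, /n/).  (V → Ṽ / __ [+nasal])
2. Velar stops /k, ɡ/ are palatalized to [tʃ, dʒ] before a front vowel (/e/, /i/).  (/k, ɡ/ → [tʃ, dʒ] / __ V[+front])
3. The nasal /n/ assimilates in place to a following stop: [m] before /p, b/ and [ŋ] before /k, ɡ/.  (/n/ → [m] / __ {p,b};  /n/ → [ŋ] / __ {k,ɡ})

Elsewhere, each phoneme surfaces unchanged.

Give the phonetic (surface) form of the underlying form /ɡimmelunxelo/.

[dʒĩmmelũnxelo]

/ɡ/ meets the environment for rule 2 (before a front vowel) → [dʒ].
/i/ (between /ɡ/ and /m/) occurs before a nasal consonant → [ĩ] by rule 1.
/e/ (between /m/ and /l/) is in the target of rule 1 but the environment (before a nasal consonant) is not met → [e].
/u/ — between /l/ and /n/, before a nasal consonant — surfaces as [ũ] (rule 1).
/n/ — between /u/ and /x/; rule 3 does not apply here → [n].
/e/ (between /x/ and /l/) fails the environment for rule 1, so it stays [e].
/o/ (word-final) fails the environment for rule 1, so it stays [o].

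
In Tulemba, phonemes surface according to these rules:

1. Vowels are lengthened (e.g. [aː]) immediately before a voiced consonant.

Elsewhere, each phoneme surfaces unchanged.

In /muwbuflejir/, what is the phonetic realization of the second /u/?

[u]

/u/ — between /b/ and /f/; rule 1 does not apply here → [u].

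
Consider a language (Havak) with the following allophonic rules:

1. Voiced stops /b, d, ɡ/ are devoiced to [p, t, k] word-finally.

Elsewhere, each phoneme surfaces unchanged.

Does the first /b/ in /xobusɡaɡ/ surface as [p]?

/b/ — between /o/ and /u/; rule 1 does not apply here → [b].
The actual realization is [b], not [p].

No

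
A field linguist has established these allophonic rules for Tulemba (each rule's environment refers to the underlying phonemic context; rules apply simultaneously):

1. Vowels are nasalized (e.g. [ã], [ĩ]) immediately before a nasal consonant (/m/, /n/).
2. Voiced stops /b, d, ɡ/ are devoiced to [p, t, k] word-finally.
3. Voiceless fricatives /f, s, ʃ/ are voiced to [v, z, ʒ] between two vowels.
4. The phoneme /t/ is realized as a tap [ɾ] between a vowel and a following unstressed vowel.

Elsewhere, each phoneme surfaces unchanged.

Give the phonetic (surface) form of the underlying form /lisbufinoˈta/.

/l/ stays [l].
/i/ — between /l/ and /s/; rule 1 does not apply here → [i].
/s/ (between /i/ and /b/): rule 3 targets it, but not between two vowels → unchanged [s].
/b/ (between /s/ and /u/) fails the environment for rule 2, so it stays [b].
/u/ (between /b/ and /f/) is in the target of rule 1 but the environment (before a nasal consonant) is not met → [u].
/f/ (between /u/ and /i/): between two vowels, so rule 3 applies → [v].
/i/ (between /f/ and /n/): before a nasal consonant, so rule 1 applies → [ĩ].
/n/ (between /i/ and /o/) is unaffected → [n].
/o/ (between /n/ and /t/) is in the target of rule 1 but the environment (before a nasal consonant) is not met → [o].
/t/ (between /o/ and /a/) fails the environment for rule 4, so it stays [t].
/a/ (word-final): rule 1 targets it, but not before a nasal consonant → unchanged [a].

[lisbuvĩnoˈta]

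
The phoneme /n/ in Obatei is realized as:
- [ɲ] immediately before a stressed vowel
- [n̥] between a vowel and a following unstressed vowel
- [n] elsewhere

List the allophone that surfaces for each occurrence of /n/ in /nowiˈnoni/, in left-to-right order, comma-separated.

[n], [ɲ], [n̥]

Occurrence 1 (position 1): no conditioning environment matches → elsewhere allophone [n].
Occurrence 2 (position 5): immediately before a stressed vowel → [ɲ].
Occurrence 3 (position 7): between a vowel and a following unstressed vowel → [n̥].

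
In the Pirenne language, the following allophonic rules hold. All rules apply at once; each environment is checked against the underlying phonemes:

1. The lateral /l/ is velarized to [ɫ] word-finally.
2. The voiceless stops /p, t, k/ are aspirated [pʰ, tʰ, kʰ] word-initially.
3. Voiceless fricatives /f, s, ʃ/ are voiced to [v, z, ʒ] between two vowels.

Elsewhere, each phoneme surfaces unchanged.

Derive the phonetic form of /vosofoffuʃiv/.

[vozovoffuʒiv]

/s/ — between /o/ and /o/, between two vowels — surfaces as [z] (rule 3).
Rule 3 applies to /f/ (between /o/ and /o/: between two vowels) → [v].
/f/ (between /o/ and /f/) is in the target of rule 3 but the environment (between two vowels) is not met → [f].
/f/ (between /f/ and /u/) is in the target of rule 3 but the environment (between two vowels) is not met → [f].
/ʃ/ — between /u/ and /i/, between two vowels — surfaces as [ʒ] (rule 3).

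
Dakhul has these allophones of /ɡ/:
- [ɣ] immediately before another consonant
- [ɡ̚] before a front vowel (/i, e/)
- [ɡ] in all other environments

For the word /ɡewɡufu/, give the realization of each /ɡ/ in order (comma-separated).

Occurrence 1 (position 1): before a front vowel (/i, e/) → [ɡ̚].
Occurrence 2 (position 4): no conditioning environment matches → elsewhere allophone [ɡ].

[ɡ̚], [ɡ]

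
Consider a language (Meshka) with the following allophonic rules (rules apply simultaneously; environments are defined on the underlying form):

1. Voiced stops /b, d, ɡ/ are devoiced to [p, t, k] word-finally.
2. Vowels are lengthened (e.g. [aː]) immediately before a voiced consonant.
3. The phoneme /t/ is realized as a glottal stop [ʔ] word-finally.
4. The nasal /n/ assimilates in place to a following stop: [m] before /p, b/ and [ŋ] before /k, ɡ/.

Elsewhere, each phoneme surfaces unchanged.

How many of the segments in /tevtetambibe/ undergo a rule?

3

Segments that undergo a rule: /e/ → [eː] (rule 2); /a/ → [aː] (rule 2); /i/ → [iː] (rule 2).
All other segments surface unchanged.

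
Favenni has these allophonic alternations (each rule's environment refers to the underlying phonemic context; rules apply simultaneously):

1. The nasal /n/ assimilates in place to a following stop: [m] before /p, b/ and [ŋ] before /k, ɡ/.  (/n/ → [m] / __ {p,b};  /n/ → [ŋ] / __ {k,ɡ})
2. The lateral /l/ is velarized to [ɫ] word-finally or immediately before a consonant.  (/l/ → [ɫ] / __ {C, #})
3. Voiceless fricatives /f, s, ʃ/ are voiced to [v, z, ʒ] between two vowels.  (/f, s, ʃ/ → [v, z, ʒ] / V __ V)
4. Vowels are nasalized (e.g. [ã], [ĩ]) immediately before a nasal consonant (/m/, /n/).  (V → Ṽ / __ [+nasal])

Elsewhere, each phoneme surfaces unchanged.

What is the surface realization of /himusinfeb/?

/h/ (word-initial) is unaffected → [h].
/i/ (between /h/ and /m/) occurs before a nasal consonant → [ĩ] by rule 4.
/m/ (between /i/ and /u/): no rule targets it → [m].
/u/ — between /m/ and /s/; rule 4 does not apply here → [u].
Rule 3 applies to /s/ (between /u/ and /i/: between two vowels) → [z].
Rule 4 applies to /i/ (between /s/ and /n/: before a nasal consonant) → [ĩ].
/n/ — between /i/ and /f/; rule 1 does not apply here → [n].
/f/ (between /n/ and /e/): rule 3 targets it, but not between two vowels → unchanged [f].
/e/ (between /f/ and /b/): rule 4 targets it, but not before a nasal consonant → unchanged [e].
/b/ (word-final): no rule targets it → [b].

[hĩmuzĩnfeb]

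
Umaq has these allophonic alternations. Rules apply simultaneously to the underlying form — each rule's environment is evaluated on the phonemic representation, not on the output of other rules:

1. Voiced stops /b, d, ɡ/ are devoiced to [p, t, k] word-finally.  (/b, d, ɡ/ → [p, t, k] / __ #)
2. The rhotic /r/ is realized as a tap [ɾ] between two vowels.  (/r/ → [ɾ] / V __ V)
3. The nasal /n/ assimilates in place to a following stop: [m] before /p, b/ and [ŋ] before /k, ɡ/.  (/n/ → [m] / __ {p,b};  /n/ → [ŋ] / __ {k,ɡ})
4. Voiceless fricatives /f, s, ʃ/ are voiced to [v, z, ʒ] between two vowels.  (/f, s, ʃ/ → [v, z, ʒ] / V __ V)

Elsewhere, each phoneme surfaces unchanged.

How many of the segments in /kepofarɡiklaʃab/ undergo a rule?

3

Segments that undergo a rule: /f/ → [v] (rule 4); /ʃ/ → [ʒ] (rule 4); /b/ → [p] (rule 1).
All other segments surface unchanged.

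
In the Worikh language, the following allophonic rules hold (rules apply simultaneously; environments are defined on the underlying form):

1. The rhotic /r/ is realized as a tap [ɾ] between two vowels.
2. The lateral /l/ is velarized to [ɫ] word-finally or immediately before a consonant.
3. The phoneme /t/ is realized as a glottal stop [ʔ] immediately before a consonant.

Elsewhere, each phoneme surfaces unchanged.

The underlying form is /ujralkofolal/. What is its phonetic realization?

/r/ (between /j/ and /a/) fails the environment for rule 1, so it stays [r].
/l/ (between /a/ and /k/) occurs word-finally or immediately before a consonant → [ɫ] by rule 2.
/l/ (between /o/ and /a/): rule 2 targets it, but not word-finally or immediately before a consonant → unchanged [l].
/l/ — word-final, word-finally or immediately before a consonant — surfaces as [ɫ] (rule 2).

[ujraɫkofolaɫ]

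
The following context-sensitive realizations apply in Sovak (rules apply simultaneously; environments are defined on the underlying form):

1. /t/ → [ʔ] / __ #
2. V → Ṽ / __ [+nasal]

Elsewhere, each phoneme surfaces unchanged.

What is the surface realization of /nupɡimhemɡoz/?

[nupɡĩmhẽmɡoz]

/u/ (between /n/ and /p/): rule 2 targets it, but not before a nasal consonant → unchanged [u].
/i/ (between /ɡ/ and /m/): before a nasal consonant, so rule 2 applies → [ĩ].
/e/ (between /h/ and /m/) occurs before a nasal consonant → [ẽ] by rule 2.
/o/ (between /ɡ/ and /z/) is in the target of rule 2 but the environment (before a nasal consonant) is not met → [o].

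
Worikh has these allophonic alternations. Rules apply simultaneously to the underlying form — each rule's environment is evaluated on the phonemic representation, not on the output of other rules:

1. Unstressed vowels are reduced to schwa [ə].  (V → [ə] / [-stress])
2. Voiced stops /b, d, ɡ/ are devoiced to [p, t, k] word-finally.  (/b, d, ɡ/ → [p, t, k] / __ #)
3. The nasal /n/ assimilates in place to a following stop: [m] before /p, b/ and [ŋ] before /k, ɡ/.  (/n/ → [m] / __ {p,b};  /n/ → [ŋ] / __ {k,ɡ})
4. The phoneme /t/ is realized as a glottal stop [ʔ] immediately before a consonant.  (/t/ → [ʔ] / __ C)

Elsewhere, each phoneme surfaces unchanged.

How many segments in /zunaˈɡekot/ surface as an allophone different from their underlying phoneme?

Segments that undergo a rule: /u/ → [ə] (rule 1); /a/ → [ə] (rule 1); /o/ → [ə] (rule 1).
All other segments surface unchanged.

3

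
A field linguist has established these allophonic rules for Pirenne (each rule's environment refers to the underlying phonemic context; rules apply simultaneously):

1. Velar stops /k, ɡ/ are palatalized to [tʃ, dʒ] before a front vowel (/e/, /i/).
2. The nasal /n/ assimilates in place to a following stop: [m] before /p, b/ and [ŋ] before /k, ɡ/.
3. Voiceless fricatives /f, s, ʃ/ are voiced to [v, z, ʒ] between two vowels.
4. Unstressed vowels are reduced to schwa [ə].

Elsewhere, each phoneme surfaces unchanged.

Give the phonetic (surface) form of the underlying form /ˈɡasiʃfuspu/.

/ɡ/ (word-initial) fails the environment for rule 1, so it stays [ɡ].
/a/ (between /ɡ/ and /s/): rule 4 targets it, but not in an unstressed syllable → unchanged [a].
/s/ — between /a/ and /i/, between two vowels — surfaces as [z] (rule 3).
/i/ meets the environment for rule 4 (in an unstressed syllable) → [ə].
/ʃ/ (between /i/ and /f/) is in the target of rule 3 but the environment (between two vowels) is not met → [ʃ].
/f/ (between /ʃ/ and /u/): rule 3 targets it, but not between two vowels → unchanged [f].
/u/ (between /f/ and /s/): in an unstressed syllable, so rule 4 applies → [ə].
/s/ (between /u/ and /p/): rule 3 targets it, but not between two vowels → unchanged [s].
/p/ (between /s/ and /u/) is unaffected → [p].
/u/ — word-final, in an unstressed syllable — surfaces as [ə] (rule 4).

[ˈɡazəʃfəspə]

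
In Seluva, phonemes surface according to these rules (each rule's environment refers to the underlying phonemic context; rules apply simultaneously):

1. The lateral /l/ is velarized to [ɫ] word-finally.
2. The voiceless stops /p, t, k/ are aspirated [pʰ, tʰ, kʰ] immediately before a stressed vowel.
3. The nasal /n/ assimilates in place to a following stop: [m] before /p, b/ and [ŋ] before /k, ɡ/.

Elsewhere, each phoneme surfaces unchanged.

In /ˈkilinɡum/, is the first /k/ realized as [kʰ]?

Yes

/k/ (word-initial): immediately before a stressed vowel, so rule 2 applies → [kʰ].
The actual realization is [kʰ], which matches [kʰ].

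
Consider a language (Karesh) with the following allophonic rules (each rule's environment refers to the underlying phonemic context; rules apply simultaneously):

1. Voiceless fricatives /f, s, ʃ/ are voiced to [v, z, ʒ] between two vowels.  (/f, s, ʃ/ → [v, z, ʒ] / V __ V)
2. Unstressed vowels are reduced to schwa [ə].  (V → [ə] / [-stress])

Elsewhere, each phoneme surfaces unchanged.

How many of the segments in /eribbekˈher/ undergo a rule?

Segments that undergo a rule: /e/ → [ə] (rule 2); /i/ → [ə] (rule 2); /e/ → [ə] (rule 2).
All other segments surface unchanged.

3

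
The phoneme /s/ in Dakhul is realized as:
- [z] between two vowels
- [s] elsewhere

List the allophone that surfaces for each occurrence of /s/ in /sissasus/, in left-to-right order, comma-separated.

Occurrence 1 (position 1): no conditioning environment matches → elsewhere allophone [s].
Occurrence 2 (position 3): no conditioning environment matches → elsewhere allophone [s].
Occurrence 3 (position 4): no conditioning environment matches → elsewhere allophone [s].
Occurrence 4 (position 6): between two vowels → [z].
Occurrence 5 (position 8): no conditioning environment matches → elsewhere allophone [s].

[s], [s], [s], [z], [s]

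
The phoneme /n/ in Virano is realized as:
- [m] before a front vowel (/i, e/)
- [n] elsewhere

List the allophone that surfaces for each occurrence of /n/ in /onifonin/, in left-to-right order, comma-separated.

Occurrence 1 (position 2): before a front vowel (/i, e/) → [m].
Occurrence 2 (position 6): before a front vowel (/i, e/) → [m].
Occurrence 3 (position 8): no conditioning environment matches → elsewhere allophone [n].

[m], [m], [n]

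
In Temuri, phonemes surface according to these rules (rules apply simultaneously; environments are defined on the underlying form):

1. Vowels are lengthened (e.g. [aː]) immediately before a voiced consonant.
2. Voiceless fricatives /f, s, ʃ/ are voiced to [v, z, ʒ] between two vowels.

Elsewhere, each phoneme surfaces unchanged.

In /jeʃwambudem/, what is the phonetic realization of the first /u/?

[uː]

/u/ — between /b/ and /d/, before a voiced consonant — surfaces as [uː] (rule 1).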